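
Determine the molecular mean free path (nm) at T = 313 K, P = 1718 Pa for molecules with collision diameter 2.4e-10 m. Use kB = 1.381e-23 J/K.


Mean free path: lambda = kB*T / (sqrt(2) * pi * d^2 * P)
lambda = 1.381e-23 * 313 / (sqrt(2) * pi * (2.4e-10)^2 * 1718)
lambda = 9.83167e-06 m
lambda = 9831.67 nm

9831.67


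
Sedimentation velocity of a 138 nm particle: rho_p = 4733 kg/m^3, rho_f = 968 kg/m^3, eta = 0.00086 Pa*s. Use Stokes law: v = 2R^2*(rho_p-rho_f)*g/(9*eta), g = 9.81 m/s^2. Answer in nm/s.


Radius R = 138/2 nm = 6.9e-08 m
Density difference = 4733 - 968 = 3765 kg/m^3
v = 2 * R^2 * (rho_p - rho_f) * g / (9 * eta)
v = 2 * (6.9e-08)^2 * 3765 * 9.81 / (9 * 0.00086)
v = 4.54382e-08 m/s = 45.4382 nm/s

45.4382


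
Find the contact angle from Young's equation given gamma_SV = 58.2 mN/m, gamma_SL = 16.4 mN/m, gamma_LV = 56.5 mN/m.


cos(theta) = (gamma_SV - gamma_SL) / gamma_LV
cos(theta) = (58.2 - 16.4) / 56.5
cos(theta) = 0.739823
theta = arccos(0.739823) = 42.28 degrees

42.28


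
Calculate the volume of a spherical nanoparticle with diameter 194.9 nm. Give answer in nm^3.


Radius r = 194.9/2 = 97.45 nm
Volume V = (4/3) * pi * r^3
V = (4/3) * pi * (97.45)^3
V = 3876449.58 nm^3

3876449.58


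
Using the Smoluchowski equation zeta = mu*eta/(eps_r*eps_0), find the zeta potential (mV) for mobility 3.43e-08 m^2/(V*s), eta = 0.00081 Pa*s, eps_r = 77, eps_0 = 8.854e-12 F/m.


Smoluchowski equation: zeta = mu * eta / (eps_r * eps_0)
zeta = 3.43e-08 * 0.00081 / (77 * 8.854e-12)
zeta = 0.040752 V = 40.75 mV

40.75


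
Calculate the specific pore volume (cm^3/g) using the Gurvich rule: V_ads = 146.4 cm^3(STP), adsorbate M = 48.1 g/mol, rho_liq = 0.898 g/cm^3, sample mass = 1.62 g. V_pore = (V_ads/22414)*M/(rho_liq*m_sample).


Moles adsorbed n = V_ads / 22414 = 146.4 / 22414 = 6.531632e-03 mol
Liquid volume V_liq = n * M / rho_liq = 6.531632e-03 * 48.1 / 0.898 = 0.34986 cm^3
Specific pore volume V_pore = V_liq / m_sample = 0.34986 / 1.62
V_pore = 0.216 cm^3/g

0.216


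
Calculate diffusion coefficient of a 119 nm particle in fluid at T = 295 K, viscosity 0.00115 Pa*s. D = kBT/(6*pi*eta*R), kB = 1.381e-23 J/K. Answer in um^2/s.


Radius R = 119/2 = 59.5 nm = 5.95e-08 m
D = kB*T / (6*pi*eta*R)
D = 1.381e-23 * 295 / (6 * pi * 0.00115 * 5.95e-08)
D = 3.15864e-12 m^2/s = 3.159 um^2/s

3.159


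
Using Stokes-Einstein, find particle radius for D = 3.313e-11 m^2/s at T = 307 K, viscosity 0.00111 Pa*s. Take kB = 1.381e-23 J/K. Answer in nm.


Stokes-Einstein: R = kB*T / (6*pi*eta*D)
R = 1.381e-23 * 307 / (6 * pi * 0.00111 * 3.313e-11)
R = 6.11627e-09 m = 6.12 nm

6.12


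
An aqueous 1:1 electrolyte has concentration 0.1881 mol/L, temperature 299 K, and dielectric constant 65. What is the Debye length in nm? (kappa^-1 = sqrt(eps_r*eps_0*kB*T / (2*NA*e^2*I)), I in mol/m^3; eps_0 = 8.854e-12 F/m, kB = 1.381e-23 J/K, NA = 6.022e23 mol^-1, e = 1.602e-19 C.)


Ionic strength I = 0.1881 * 1^2 * 1000 = 188.1 mol/m^3
kappa^-1 = sqrt(65 * 8.854e-12 * 1.381e-23 * 299 / (2 * 6.022e23 * (1.602e-19)^2 * 188.1))
kappa^-1 = 0.639 nm

0.639


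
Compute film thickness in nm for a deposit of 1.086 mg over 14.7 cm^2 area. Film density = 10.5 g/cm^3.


Convert: m = 1.086 mg = 1.0860e-06 kg, A = 14.7 cm^2 = 1.4700e-03 m^2, rho = 10.5 g/cm^3 = 10500 kg/m^3
t = m / (A * rho)
t = 1.0860e-06 / (1.4700e-03 * 10500)
t = 7.0360e-08 m = 70.4 nm

70.4


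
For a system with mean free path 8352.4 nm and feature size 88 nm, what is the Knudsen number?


Knudsen number Kn = lambda / L
Kn = 8352.4 / 88
Kn = 94.9136

94.9136


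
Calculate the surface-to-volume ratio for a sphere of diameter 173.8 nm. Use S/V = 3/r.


Radius r = 173.8/2 = 86.9 nm
S/V = 3 / r = 3 / 86.9
S/V = 0.0345 nm^-1

0.0345


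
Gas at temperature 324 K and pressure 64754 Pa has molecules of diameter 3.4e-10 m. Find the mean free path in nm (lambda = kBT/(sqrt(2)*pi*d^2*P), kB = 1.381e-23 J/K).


Mean free path: lambda = kB*T / (sqrt(2) * pi * d^2 * P)
lambda = 1.381e-23 * 324 / (sqrt(2) * pi * (3.4e-10)^2 * 64754)
lambda = 1.34539e-07 m
lambda = 134.54 nm

134.54


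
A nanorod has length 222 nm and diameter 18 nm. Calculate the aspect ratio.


Aspect ratio AR = length / diameter
AR = 222 / 18
AR = 12.33

12.33


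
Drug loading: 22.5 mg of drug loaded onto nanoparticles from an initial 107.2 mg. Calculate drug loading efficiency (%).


Drug loading efficiency = (drug loaded / drug initial) * 100
DLE = 22.5 / 107.2 * 100
DLE = 0.2099 * 100
DLE = 20.99%

20.99


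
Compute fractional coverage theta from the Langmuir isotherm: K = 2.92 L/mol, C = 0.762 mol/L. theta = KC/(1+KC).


Langmuir isotherm: theta = K*C / (1 + K*C)
K*C = 2.92 * 0.762 = 2.22504
theta = 2.22504 / (1 + 2.22504) = 2.22504 / 3.22504
theta = 0.6899

0.6899


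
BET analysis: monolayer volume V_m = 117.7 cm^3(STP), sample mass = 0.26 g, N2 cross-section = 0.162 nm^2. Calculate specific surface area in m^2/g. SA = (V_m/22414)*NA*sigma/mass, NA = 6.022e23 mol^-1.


Number of moles in monolayer = V_m / 22414 = 117.7 / 22414 = 0.00525118
Number of molecules = moles * NA = 0.00525118 * 6.022e23
SA = molecules * sigma / mass
SA = (117.7 / 22414) * 6.022e23 * 0.162e-18 / 0.26
SA = 1970.3 m^2/g

1970.3


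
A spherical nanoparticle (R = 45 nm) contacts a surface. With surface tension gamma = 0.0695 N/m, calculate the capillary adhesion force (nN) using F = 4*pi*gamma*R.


Convert radius: R = 45 nm = 4.5e-08 m
F = 4 * pi * gamma * R
F = 4 * pi * 0.0695 * 4.5e-08
F = 3.93013e-08 N = 39.3013 nN

39.3013


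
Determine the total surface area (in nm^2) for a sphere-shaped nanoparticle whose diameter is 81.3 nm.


Radius r = 81.3/2 = 40.65 nm
Surface area SA = 4 * pi * r^2
SA = 4 * pi * (40.65)^2
SA = 20764.95 nm^2

20764.95


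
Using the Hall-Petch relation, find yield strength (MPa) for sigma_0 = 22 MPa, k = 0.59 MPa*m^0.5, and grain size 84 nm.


d = 84 nm = 8.4e-08 m
sqrt(d) = 0.0002898275
Hall-Petch contribution = k / sqrt(d) = 0.59 / 0.0002898275 = 2035.7 MPa
sigma = sigma_0 + k/sqrt(d) = 22 + 2035.7 = 2057.7 MPa

2057.7


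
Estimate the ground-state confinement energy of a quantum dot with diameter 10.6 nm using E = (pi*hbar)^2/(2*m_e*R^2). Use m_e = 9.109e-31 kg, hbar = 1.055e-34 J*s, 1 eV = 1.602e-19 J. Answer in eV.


Radius R = 10.6/2 = 5.3 nm = 5.3e-09 m
E = (pi * 1.055e-34)^2 / (2 * 9.109e-31 * (5.3e-09)^2)
E(J) = 2.14661e-21
E = E(J) / 1.602e-19 = 0.0134 eV

0.0134


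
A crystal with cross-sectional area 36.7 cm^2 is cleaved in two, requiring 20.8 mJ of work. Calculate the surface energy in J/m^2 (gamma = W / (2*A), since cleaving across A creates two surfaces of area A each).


Convert: A = 36.7 cm^2 = 0.00367 m^2, W = 20.8 mJ = 0.0208 J
Cleaving exposes two faces of area A, so total new surface = 2*A and gamma = W / (2*A)
gamma = 0.0208 / (2 * 0.00367)
gamma = 2.834 J/m^2

2.834


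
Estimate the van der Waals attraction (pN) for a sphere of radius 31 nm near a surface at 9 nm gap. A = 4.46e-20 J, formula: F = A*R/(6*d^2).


Convert to SI: R = 31 nm = 3.1e-08 m, d = 9 nm = 9e-09 m
F = A * R / (6 * d^2)
F = 4.46e-20 * 3.1e-08 / (6 * (9e-09)^2)
F = 2.84486e-12 N = 2.845 pN

2.845


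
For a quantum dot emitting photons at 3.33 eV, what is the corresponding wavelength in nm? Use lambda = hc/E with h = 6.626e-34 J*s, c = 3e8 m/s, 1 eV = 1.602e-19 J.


Convert energy: E = 3.33 eV = 3.33 * 1.602e-19 = 5.33466e-19 J
lambda = h*c / E = 6.626e-34 * 3e8 / 5.33466e-19
lambda = 3.7262e-07 m = 372.6 nm

372.6


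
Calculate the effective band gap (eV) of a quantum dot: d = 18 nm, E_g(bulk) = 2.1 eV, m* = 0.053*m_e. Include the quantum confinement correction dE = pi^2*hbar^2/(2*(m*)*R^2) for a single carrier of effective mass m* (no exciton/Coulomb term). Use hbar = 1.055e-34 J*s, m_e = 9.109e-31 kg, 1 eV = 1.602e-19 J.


Radius R = 18/2 nm = 9e-09 m
Confinement energy dE = pi^2 * hbar^2 / (2 * m_eff * m_e * R^2)
dE = pi^2 * (1.055e-34)^2 / (2 * 0.053 * 9.109e-31 * (9e-09)^2) J, divided by 1.602e-19 J/eV
dE = 0.0877 eV
Total band gap = E_g(bulk) + dE = 2.1 + 0.0877 = 2.1877 eV

2.1877


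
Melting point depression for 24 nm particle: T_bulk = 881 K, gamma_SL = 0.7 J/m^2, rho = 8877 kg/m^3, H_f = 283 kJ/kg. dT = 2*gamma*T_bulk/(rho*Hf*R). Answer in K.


Radius R = 24/2 = 12 nm = 1.2e-08 m
Convert H_f = 283 kJ/kg = 283000 J/kg
dT = 2 * gamma_SL * T_bulk / (rho * H_f * R)
dT = 2 * 0.7 * 881 / (8877 * 283000 * 1.2e-08)
dT = 40.9 K

40.9


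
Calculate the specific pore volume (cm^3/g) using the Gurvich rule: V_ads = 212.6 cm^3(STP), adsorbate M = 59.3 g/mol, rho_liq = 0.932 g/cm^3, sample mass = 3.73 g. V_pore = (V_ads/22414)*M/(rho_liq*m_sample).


Moles adsorbed n = V_ads / 22414 = 212.6 / 22414 = 9.485143e-03 mol
Liquid volume V_liq = n * M / rho_liq = 9.485143e-03 * 59.3 / 0.932 = 0.60351 cm^3
Specific pore volume V_pore = V_liq / m_sample = 0.60351 / 3.73
V_pore = 0.1618 cm^3/g

0.1618


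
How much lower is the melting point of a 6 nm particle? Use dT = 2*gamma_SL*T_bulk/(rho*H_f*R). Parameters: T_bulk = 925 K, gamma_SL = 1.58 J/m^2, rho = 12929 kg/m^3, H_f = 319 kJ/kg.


Radius R = 6/2 = 3 nm = 3e-09 m
Convert H_f = 319 kJ/kg = 319000 J/kg
dT = 2 * gamma_SL * T_bulk / (rho * H_f * R)
dT = 2 * 1.58 * 925 / (12929 * 319000 * 3e-09)
dT = 236.2 K

236.2


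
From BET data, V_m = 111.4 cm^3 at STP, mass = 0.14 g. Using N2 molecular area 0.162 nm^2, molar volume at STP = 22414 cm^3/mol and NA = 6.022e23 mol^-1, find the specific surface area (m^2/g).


Number of moles in monolayer = V_m / 22414 = 111.4 / 22414 = 0.00497011
Number of molecules = moles * NA = 0.00497011 * 6.022e23
SA = molecules * sigma / mass
SA = (111.4 / 22414) * 6.022e23 * 0.162e-18 / 0.14
SA = 3463.3 m^2/g

3463.3


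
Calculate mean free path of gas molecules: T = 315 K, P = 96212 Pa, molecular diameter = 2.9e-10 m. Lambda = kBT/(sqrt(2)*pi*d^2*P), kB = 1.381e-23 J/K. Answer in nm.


Mean free path: lambda = kB*T / (sqrt(2) * pi * d^2 * P)
lambda = 1.381e-23 * 315 / (sqrt(2) * pi * (2.9e-10)^2 * 96212)
lambda = 1.21008e-07 m
lambda = 121.01 nm

121.01


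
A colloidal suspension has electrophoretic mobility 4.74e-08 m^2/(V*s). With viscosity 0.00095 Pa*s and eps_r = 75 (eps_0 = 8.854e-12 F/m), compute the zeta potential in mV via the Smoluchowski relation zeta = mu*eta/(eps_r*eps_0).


Smoluchowski equation: zeta = mu * eta / (eps_r * eps_0)
zeta = 4.74e-08 * 0.00095 / (75 * 8.854e-12)
zeta = 0.067811 V = 67.81 mV

67.81


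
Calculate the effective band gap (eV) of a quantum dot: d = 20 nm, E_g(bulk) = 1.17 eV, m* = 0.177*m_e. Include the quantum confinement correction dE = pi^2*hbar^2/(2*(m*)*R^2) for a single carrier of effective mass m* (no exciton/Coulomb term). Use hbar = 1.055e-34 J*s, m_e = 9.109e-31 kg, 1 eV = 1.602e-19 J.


Radius R = 20/2 nm = 1e-08 m
Confinement energy dE = pi^2 * hbar^2 / (2 * m_eff * m_e * R^2)
dE = pi^2 * (1.055e-34)^2 / (2 * 0.177 * 9.109e-31 * (1e-08)^2) J, divided by 1.602e-19 J/eV
dE = 0.0213 eV
Total band gap = E_g(bulk) + dE = 1.17 + 0.0213 = 1.1913 eV

1.1913


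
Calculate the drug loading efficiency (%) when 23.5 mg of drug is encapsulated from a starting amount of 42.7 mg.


Drug loading efficiency = (drug loaded / drug initial) * 100
DLE = 23.5 / 42.7 * 100
DLE = 0.5504 * 100
DLE = 55.04%

55.04


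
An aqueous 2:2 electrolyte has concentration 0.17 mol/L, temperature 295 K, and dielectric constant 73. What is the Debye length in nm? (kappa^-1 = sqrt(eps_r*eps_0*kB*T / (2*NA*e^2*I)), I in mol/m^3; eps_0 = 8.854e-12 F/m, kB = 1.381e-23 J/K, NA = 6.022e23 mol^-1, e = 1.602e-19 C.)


Ionic strength I = 0.17 * 2^2 * 1000 = 680 mol/m^3
kappa^-1 = sqrt(73 * 8.854e-12 * 1.381e-23 * 295 / (2 * 6.022e23 * (1.602e-19)^2 * 680))
kappa^-1 = 0.354 nm

0.354


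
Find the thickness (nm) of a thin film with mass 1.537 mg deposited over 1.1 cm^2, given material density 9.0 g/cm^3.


Convert: m = 1.537 mg = 1.5370e-06 kg, A = 1.1 cm^2 = 1.1000e-04 m^2, rho = 9.0 g/cm^3 = 9000 kg/m^3
t = m / (A * rho)
t = 1.5370e-06 / (1.1000e-04 * 9000)
t = 1.5525e-06 m = 1552.5 nm

1552.5


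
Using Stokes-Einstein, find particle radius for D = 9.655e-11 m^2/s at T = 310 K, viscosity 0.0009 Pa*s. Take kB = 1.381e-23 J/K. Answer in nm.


Stokes-Einstein: R = kB*T / (6*pi*eta*D)
R = 1.381e-23 * 310 / (6 * pi * 0.0009 * 9.655e-11)
R = 2.61372e-09 m = 2.61 nm

2.61


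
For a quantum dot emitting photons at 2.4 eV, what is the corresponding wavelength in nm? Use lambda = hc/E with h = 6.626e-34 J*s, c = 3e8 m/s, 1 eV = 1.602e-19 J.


Convert energy: E = 2.4 eV = 2.4 * 1.602e-19 = 3.8448e-19 J
lambda = h*c / E = 6.626e-34 * 3e8 / 3.8448e-19
lambda = 5.1701e-07 m = 517.0 nm

517.0


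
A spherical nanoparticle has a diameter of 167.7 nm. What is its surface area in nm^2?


Radius r = 167.7/2 = 83.85 nm
Surface area SA = 4 * pi * r^2
SA = 4 * pi * (83.85)^2
SA = 88351.92 nm^2

88351.92


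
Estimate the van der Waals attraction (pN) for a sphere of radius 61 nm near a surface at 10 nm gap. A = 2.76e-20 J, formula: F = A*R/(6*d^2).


Convert to SI: R = 61 nm = 6.1e-08 m, d = 10 nm = 1e-08 m
F = A * R / (6 * d^2)
F = 2.76e-20 * 6.1e-08 / (6 * (1e-08)^2)
F = 2.806e-12 N = 2.806 pN

2.806


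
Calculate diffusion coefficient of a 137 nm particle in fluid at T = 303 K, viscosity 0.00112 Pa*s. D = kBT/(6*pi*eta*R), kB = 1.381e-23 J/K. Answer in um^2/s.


Radius R = 137/2 = 68.5 nm = 6.85e-08 m
D = kB*T / (6*pi*eta*R)
D = 1.381e-23 * 303 / (6 * pi * 0.00112 * 6.85e-08)
D = 2.89352e-12 m^2/s = 2.894 um^2/s

2.894


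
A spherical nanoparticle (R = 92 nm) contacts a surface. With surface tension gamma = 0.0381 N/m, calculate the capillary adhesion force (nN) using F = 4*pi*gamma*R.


Convert radius: R = 92 nm = 9.2e-08 m
F = 4 * pi * gamma * R
F = 4 * pi * 0.0381 * 9.2e-08
F = 4.40476e-08 N = 44.0476 nN

44.0476


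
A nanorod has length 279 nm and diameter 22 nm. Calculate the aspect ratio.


Aspect ratio AR = length / diameter
AR = 279 / 22
AR = 12.68

12.68


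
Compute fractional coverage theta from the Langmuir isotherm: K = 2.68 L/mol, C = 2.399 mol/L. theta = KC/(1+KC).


Langmuir isotherm: theta = K*C / (1 + K*C)
K*C = 2.68 * 2.399 = 6.42932
theta = 6.42932 / (1 + 6.42932) = 6.42932 / 7.42932
theta = 0.8654

0.8654


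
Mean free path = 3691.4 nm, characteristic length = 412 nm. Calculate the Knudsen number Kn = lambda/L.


Knudsen number Kn = lambda / L
Kn = 3691.4 / 412
Kn = 8.9597

8.9597


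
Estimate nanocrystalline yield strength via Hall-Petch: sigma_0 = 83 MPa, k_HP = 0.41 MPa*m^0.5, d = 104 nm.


d = 104 nm = 1.04e-07 m
sqrt(d) = 0.0003224903
Hall-Petch contribution = k / sqrt(d) = 0.41 / 0.0003224903 = 1271.4 MPa
sigma = sigma_0 + k/sqrt(d) = 83 + 1271.4 = 1354.4 MPa

1354.4


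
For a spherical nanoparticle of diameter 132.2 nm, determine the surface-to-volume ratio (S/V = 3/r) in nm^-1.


Radius r = 132.2/2 = 66.1 nm
S/V = 3 / r = 3 / 66.1
S/V = 0.0454 nm^-1

0.0454


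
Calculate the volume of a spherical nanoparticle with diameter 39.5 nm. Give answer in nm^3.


Radius r = 39.5/2 = 19.75 nm
Volume V = (4/3) * pi * r^3
V = (4/3) * pi * (19.75)^3
V = 32269.33 nm^3

32269.33


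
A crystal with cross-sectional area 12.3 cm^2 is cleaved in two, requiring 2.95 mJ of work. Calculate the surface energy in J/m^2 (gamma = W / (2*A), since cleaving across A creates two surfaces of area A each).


Convert: A = 12.3 cm^2 = 0.00123 m^2, W = 2.95 mJ = 0.00295 J
Cleaving exposes two faces of area A, so total new surface = 2*A and gamma = W / (2*A)
gamma = 0.00295 / (2 * 0.00123)
gamma = 1.199 J/m^2

1.199


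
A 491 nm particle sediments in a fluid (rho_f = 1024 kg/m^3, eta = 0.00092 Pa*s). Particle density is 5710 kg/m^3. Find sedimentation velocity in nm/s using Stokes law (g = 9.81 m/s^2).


Radius R = 491/2 nm = 2.455e-07 m
Density difference = 5710 - 1024 = 4686 kg/m^3
v = 2 * R^2 * (rho_p - rho_f) * g / (9 * eta)
v = 2 * (2.455e-07)^2 * 4686 * 9.81 / (9 * 0.00092)
v = 6.69228e-07 m/s = 669.2278 nm/s

669.2278


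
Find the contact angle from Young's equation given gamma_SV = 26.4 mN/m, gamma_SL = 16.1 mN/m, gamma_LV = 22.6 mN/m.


cos(theta) = (gamma_SV - gamma_SL) / gamma_LV
cos(theta) = (26.4 - 16.1) / 22.6
cos(theta) = 0.455752
theta = arccos(0.455752) = 62.89 degrees

62.89


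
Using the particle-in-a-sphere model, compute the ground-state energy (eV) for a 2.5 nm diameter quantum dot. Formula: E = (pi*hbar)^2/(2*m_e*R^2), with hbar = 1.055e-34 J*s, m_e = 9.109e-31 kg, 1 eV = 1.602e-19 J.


Radius R = 2.5/2 = 1.25 nm = 1.25e-09 m
E = (pi * 1.055e-34)^2 / (2 * 9.109e-31 * (1.25e-09)^2)
E(J) = 3.85908e-20
E = E(J) / 1.602e-19 = 0.2409 eV

0.2409


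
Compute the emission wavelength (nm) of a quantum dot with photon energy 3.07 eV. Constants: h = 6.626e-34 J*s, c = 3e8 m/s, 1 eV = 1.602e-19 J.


Convert energy: E = 3.07 eV = 3.07 * 1.602e-19 = 4.91814e-19 J
lambda = h*c / E = 6.626e-34 * 3e8 / 4.91814e-19
lambda = 4.04177e-07 m = 404.2 nm

404.2


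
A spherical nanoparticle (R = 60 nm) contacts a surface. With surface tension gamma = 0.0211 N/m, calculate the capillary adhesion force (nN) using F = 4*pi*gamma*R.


Convert radius: R = 60 nm = 6e-08 m
F = 4 * pi * gamma * R
F = 4 * pi * 0.0211 * 6e-08
F = 1.5909e-08 N = 15.909 nN

15.909


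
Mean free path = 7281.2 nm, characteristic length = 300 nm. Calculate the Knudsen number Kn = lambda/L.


Knudsen number Kn = lambda / L
Kn = 7281.2 / 300
Kn = 24.2707

24.2707


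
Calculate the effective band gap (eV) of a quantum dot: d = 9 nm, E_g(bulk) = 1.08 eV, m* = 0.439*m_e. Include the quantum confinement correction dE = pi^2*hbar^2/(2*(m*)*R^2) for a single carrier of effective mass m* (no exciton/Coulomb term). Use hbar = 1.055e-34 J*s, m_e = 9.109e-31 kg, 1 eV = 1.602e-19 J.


Radius R = 9/2 nm = 4.5e-09 m
Confinement energy dE = pi^2 * hbar^2 / (2 * m_eff * m_e * R^2)
dE = pi^2 * (1.055e-34)^2 / (2 * 0.439 * 9.109e-31 * (4.5e-09)^2) J, divided by 1.602e-19 J/eV
dE = 0.0423 eV
Total band gap = E_g(bulk) + dE = 1.08 + 0.0423 = 1.1223 eV

1.1223


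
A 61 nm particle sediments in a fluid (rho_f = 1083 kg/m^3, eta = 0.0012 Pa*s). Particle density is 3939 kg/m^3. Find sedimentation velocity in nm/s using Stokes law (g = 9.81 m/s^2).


Radius R = 61/2 nm = 3.05e-08 m
Density difference = 3939 - 1083 = 2856 kg/m^3
v = 2 * R^2 * (rho_p - rho_f) * g / (9 * eta)
v = 2 * (3.05e-08)^2 * 2856 * 9.81 / (9 * 0.0012)
v = 4.82651e-09 m/s = 4.8265 nm/s

4.8265


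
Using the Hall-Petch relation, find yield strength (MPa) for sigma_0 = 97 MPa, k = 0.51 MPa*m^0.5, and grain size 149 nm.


d = 149 nm = 1.49e-07 m
sqrt(d) = 0.0003860052
Hall-Petch contribution = k / sqrt(d) = 0.51 / 0.0003860052 = 1321.2 MPa
sigma = sigma_0 + k/sqrt(d) = 97 + 1321.2 = 1418.2 MPa

1418.2


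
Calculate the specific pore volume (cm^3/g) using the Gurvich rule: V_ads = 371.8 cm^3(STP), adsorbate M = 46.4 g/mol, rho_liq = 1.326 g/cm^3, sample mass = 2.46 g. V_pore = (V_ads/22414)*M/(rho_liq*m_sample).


Moles adsorbed n = V_ads / 22414 = 371.8 / 22414 = 1.658785e-02 mol
Liquid volume V_liq = n * M / rho_liq = 1.658785e-02 * 46.4 / 1.326 = 0.58045 cm^3
Specific pore volume V_pore = V_liq / m_sample = 0.58045 / 2.46
V_pore = 0.236 cm^3/g

0.236


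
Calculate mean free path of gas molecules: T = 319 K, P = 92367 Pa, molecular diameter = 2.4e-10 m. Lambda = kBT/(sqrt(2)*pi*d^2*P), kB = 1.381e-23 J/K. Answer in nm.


Mean free path: lambda = kB*T / (sqrt(2) * pi * d^2 * P)
lambda = 1.381e-23 * 319 / (sqrt(2) * pi * (2.4e-10)^2 * 92367)
lambda = 1.86372e-07 m
lambda = 186.37 nm

186.37


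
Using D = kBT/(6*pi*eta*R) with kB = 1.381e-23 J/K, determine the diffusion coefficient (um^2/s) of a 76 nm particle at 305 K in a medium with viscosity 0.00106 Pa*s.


Radius R = 76/2 = 38 nm = 3.8e-08 m
D = kB*T / (6*pi*eta*R)
D = 1.381e-23 * 305 / (6 * pi * 0.00106 * 3.8e-08)
D = 5.54757e-12 m^2/s = 5.548 um^2/s

5.548


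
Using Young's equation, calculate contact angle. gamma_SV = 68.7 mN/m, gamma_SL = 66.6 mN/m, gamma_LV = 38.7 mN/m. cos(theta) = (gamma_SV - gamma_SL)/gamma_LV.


cos(theta) = (gamma_SV - gamma_SL) / gamma_LV
cos(theta) = (68.7 - 66.6) / 38.7
cos(theta) = 0.054264
theta = arccos(0.054264) = 86.89 degrees

86.89


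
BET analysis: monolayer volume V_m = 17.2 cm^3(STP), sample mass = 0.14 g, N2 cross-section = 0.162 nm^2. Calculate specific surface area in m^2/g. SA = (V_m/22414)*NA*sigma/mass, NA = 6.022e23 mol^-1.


Number of moles in monolayer = V_m / 22414 = 17.2 / 22414 = 0.00076738
Number of molecules = moles * NA = 0.00076738 * 6.022e23
SA = molecules * sigma / mass
SA = (17.2 / 22414) * 6.022e23 * 0.162e-18 / 0.14
SA = 534.7 m^2/g

534.7


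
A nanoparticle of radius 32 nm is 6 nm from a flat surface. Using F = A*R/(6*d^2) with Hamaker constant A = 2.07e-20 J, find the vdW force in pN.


Convert to SI: R = 32 nm = 3.2e-08 m, d = 6 nm = 6e-09 m
F = A * R / (6 * d^2)
F = 2.07e-20 * 3.2e-08 / (6 * (6e-09)^2)
F = 3.06667e-12 N = 3.067 pN

3.067


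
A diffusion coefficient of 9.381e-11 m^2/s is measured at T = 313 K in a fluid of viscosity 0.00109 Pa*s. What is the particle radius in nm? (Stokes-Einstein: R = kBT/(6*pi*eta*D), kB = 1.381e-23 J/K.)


Stokes-Einstein: R = kB*T / (6*pi*eta*D)
R = 1.381e-23 * 313 / (6 * pi * 0.00109 * 9.381e-11)
R = 2.24265e-09 m = 2.24 nm

2.24


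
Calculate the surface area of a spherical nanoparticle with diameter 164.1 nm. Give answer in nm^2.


Radius r = 164.1/2 = 82.05 nm
Surface area SA = 4 * pi * r^2
SA = 4 * pi * (82.05)^2
SA = 84599.35 nm^2

84599.35


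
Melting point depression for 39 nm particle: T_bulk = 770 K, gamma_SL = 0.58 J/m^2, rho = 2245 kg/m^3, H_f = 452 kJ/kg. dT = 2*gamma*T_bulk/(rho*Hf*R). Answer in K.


Radius R = 39/2 = 19.5 nm = 1.95e-08 m
Convert H_f = 452 kJ/kg = 452000 J/kg
dT = 2 * gamma_SL * T_bulk / (rho * H_f * R)
dT = 2 * 0.58 * 770 / (2245 * 452000 * 1.95e-08)
dT = 45.1 K

45.1


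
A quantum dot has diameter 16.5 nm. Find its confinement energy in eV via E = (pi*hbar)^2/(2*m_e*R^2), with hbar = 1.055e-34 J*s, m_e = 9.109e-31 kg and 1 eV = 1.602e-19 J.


Radius R = 16.5/2 = 8.25 nm = 8.25e-09 m
E = (pi * 1.055e-34)^2 / (2 * 9.109e-31 * (8.25e-09)^2)
E(J) = 8.85923e-22
E = E(J) / 1.602e-19 = 0.0055 eV

0.0055


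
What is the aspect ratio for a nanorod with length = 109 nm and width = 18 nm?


Aspect ratio AR = length / diameter
AR = 109 / 18
AR = 6.06

6.06


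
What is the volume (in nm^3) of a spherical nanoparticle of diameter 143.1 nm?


Radius r = 143.1/2 = 71.55 nm
Volume V = (4/3) * pi * r^3
V = (4/3) * pi * (71.55)^3
V = 1534325.57 nm^3

1534325.57


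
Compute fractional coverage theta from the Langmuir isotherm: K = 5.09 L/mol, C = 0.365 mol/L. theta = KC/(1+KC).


Langmuir isotherm: theta = K*C / (1 + K*C)
K*C = 5.09 * 0.365 = 1.85785
theta = 1.85785 / (1 + 1.85785) = 1.85785 / 2.85785
theta = 0.6501

0.6501


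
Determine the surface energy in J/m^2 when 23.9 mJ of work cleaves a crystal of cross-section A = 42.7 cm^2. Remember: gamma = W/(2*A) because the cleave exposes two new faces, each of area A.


Convert: A = 42.7 cm^2 = 0.00427 m^2, W = 23.9 mJ = 0.0239 J
Cleaving exposes two faces of area A, so total new surface = 2*A and gamma = W / (2*A)
gamma = 0.0239 / (2 * 0.00427)
gamma = 2.799 J/m^2

2.799


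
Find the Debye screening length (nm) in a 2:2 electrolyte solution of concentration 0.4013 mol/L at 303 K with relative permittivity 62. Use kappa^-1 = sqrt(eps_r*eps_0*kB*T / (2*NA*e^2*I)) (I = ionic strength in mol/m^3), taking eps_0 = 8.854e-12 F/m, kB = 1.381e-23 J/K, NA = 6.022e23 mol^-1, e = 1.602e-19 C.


Ionic strength I = 0.4013 * 2^2 * 1000 = 1605.2 mol/m^3
kappa^-1 = sqrt(62 * 8.854e-12 * 1.381e-23 * 303 / (2 * 6.022e23 * (1.602e-19)^2 * 1605.2))
kappa^-1 = 0.215 nm

0.215


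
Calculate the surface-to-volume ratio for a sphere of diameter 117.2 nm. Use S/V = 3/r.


Radius r = 117.2/2 = 58.6 nm
S/V = 3 / r = 3 / 58.6
S/V = 0.0512 nm^-1

0.0512


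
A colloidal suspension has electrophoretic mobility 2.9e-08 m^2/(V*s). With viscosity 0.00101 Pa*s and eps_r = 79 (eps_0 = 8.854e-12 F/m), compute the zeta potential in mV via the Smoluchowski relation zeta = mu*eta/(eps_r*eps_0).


Smoluchowski equation: zeta = mu * eta / (eps_r * eps_0)
zeta = 2.9e-08 * 0.00101 / (79 * 8.854e-12)
zeta = 0.041875 V = 41.87 mV

41.87


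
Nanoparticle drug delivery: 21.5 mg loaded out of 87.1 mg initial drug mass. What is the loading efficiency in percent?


Drug loading efficiency = (drug loaded / drug initial) * 100
DLE = 21.5 / 87.1 * 100
DLE = 0.2468 * 100
DLE = 24.68%

24.68


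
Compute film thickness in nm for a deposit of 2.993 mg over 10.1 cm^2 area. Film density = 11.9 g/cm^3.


Convert: m = 2.993 mg = 2.9930e-06 kg, A = 10.1 cm^2 = 1.0100e-03 m^2, rho = 11.9 g/cm^3 = 11900 kg/m^3
t = m / (A * rho)
t = 2.9930e-06 / (1.0100e-03 * 11900)
t = 2.4902e-07 m = 249.0 nm

249.0


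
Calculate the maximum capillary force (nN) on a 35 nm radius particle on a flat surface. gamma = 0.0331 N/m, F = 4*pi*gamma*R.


Convert radius: R = 35 nm = 3.5e-08 m
F = 4 * pi * gamma * R
F = 4 * pi * 0.0331 * 3.5e-08
F = 1.45581e-08 N = 14.5581 nN

14.5581


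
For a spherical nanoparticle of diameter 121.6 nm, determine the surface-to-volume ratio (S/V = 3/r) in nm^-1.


Radius r = 121.6/2 = 60.8 nm
S/V = 3 / r = 3 / 60.8
S/V = 0.0493 nm^-1

0.0493


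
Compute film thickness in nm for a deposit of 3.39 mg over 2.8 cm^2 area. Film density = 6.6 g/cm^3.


Convert: m = 3.39 mg = 3.3900e-06 kg, A = 2.8 cm^2 = 2.8000e-04 m^2, rho = 6.6 g/cm^3 = 6600 kg/m^3
t = m / (A * rho)
t = 3.3900e-06 / (2.8000e-04 * 6600)
t = 1.8344e-06 m = 1834.4 nm

1834.4


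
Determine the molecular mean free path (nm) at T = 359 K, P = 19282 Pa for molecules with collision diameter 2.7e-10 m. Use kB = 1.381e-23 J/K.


Mean free path: lambda = kB*T / (sqrt(2) * pi * d^2 * P)
lambda = 1.381e-23 * 359 / (sqrt(2) * pi * (2.7e-10)^2 * 19282)
lambda = 7.9386e-07 m
lambda = 793.86 nm

793.86


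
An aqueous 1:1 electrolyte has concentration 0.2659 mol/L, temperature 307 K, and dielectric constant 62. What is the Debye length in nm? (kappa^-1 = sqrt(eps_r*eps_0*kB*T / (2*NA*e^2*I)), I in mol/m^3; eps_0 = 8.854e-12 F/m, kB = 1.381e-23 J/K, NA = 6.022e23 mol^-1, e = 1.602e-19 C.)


Ionic strength I = 0.2659 * 1^2 * 1000 = 265.9 mol/m^3
kappa^-1 = sqrt(62 * 8.854e-12 * 1.381e-23 * 307 / (2 * 6.022e23 * (1.602e-19)^2 * 265.9))
kappa^-1 = 0.532 nm

0.532


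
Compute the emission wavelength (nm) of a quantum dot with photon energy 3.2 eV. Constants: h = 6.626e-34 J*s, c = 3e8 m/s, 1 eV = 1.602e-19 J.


Convert energy: E = 3.2 eV = 3.2 * 1.602e-19 = 5.1264e-19 J
lambda = h*c / E = 6.626e-34 * 3e8 / 5.1264e-19
lambda = 3.87757e-07 m = 387.8 nm

387.8


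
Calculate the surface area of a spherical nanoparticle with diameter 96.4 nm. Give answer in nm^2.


Radius r = 96.4/2 = 48.2 nm
Surface area SA = 4 * pi * r^2
SA = 4 * pi * (48.2)^2
SA = 29194.69 nm^2

29194.69


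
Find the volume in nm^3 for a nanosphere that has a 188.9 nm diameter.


Radius r = 188.9/2 = 94.45 nm
Volume V = (4/3) * pi * r^3
V = (4/3) * pi * (94.45)^3
V = 3529348.11 nm^3

3529348.11


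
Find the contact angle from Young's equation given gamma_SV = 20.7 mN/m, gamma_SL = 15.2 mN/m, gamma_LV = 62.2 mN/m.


cos(theta) = (gamma_SV - gamma_SL) / gamma_LV
cos(theta) = (20.7 - 15.2) / 62.2
cos(theta) = 0.088424
theta = arccos(0.088424) = 84.93 degrees

84.93


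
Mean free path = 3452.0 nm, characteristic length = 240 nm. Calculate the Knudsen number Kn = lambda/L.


Knudsen number Kn = lambda / L
Kn = 3452.0 / 240
Kn = 14.3833

14.3833


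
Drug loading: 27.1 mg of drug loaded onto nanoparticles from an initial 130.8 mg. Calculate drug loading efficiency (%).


Drug loading efficiency = (drug loaded / drug initial) * 100
DLE = 27.1 / 130.8 * 100
DLE = 0.2072 * 100
DLE = 20.72%

20.72


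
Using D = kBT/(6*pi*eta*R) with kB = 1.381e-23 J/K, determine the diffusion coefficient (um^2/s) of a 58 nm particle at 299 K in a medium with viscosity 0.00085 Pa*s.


Radius R = 58/2 = 29 nm = 2.9e-08 m
D = kB*T / (6*pi*eta*R)
D = 1.381e-23 * 299 / (6 * pi * 0.00085 * 2.9e-08)
D = 8.88683e-12 m^2/s = 8.887 um^2/s

8.887


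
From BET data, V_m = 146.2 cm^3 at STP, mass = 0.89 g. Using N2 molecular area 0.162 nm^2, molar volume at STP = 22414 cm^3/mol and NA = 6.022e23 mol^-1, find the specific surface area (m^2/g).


Number of moles in monolayer = V_m / 22414 = 146.2 / 22414 = 0.00652271
Number of molecules = moles * NA = 0.00652271 * 6.022e23
SA = molecules * sigma / mass
SA = (146.2 / 22414) * 6.022e23 * 0.162e-18 / 0.89
SA = 715.0 m^2/g

715.0


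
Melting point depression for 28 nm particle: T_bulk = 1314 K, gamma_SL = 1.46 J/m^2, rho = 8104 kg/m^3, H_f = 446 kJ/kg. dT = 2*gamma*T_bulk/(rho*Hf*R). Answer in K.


Radius R = 28/2 = 14 nm = 1.4e-08 m
Convert H_f = 446 kJ/kg = 446000 J/kg
dT = 2 * gamma_SL * T_bulk / (rho * H_f * R)
dT = 2 * 1.46 * 1314 / (8104 * 446000 * 1.4e-08)
dT = 75.8 K

75.8


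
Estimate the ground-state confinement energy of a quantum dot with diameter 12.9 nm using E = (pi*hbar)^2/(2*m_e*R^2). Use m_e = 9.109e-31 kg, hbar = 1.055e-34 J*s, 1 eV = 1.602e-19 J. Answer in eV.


Radius R = 12.9/2 = 6.45 nm = 6.45e-09 m
E = (pi * 1.055e-34)^2 / (2 * 9.109e-31 * (6.45e-09)^2)
E(J) = 1.44939e-21
E = E(J) / 1.602e-19 = 0.009 eV

0.009


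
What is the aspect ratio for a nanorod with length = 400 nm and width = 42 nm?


Aspect ratio AR = length / diameter
AR = 400 / 42
AR = 9.52

9.52


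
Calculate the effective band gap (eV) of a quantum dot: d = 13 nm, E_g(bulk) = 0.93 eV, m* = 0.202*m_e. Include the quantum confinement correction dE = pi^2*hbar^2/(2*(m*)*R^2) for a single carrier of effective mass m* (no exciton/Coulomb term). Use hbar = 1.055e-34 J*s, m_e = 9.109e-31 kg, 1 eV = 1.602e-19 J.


Radius R = 13/2 nm = 6.5e-09 m
Confinement energy dE = pi^2 * hbar^2 / (2 * m_eff * m_e * R^2)
dE = pi^2 * (1.055e-34)^2 / (2 * 0.202 * 9.109e-31 * (6.5e-09)^2) J, divided by 1.602e-19 J/eV
dE = 0.0441 eV
Total band gap = E_g(bulk) + dE = 0.93 + 0.0441 = 0.9741 eV

0.9741


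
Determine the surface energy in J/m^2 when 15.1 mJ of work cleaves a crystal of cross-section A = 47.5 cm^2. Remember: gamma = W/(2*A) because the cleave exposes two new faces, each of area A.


Convert: A = 47.5 cm^2 = 0.00475 m^2, W = 15.1 mJ = 0.0151 J
Cleaving exposes two faces of area A, so total new surface = 2*A and gamma = W / (2*A)
gamma = 0.0151 / (2 * 0.00475)
gamma = 1.589 J/m^2

1.589


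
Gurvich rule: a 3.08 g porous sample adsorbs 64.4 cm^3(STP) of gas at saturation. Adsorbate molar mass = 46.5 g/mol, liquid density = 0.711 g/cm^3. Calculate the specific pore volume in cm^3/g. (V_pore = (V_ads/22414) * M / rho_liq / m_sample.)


Moles adsorbed n = V_ads / 22414 = 64.4 / 22414 = 2.873204e-03 mol
Liquid volume V_liq = n * M / rho_liq = 2.873204e-03 * 46.5 / 0.711 = 0.18791 cm^3
Specific pore volume V_pore = V_liq / m_sample = 0.18791 / 3.08
V_pore = 0.061 cm^3/g

0.061


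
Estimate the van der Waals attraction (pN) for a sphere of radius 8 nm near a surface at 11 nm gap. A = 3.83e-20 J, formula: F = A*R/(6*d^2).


Convert to SI: R = 8 nm = 8e-09 m, d = 11 nm = 1.1e-08 m
F = A * R / (6 * d^2)
F = 3.83e-20 * 8e-09 / (6 * (1.1e-08)^2)
F = 4.22039e-13 N = 0.422 pN

0.422


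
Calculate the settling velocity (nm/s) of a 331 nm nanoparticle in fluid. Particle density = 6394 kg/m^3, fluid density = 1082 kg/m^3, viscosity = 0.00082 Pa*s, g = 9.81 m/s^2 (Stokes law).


Radius R = 331/2 nm = 1.655e-07 m
Density difference = 6394 - 1082 = 5312 kg/m^3
v = 2 * R^2 * (rho_p - rho_f) * g / (9 * eta)
v = 2 * (1.655e-07)^2 * 5312 * 9.81 / (9 * 0.00082)
v = 3.86809e-07 m/s = 386.8091 nm/s

386.8091


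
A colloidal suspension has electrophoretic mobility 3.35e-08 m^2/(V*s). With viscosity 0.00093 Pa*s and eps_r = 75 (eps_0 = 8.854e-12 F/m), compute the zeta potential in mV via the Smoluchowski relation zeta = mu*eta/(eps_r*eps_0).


Smoluchowski equation: zeta = mu * eta / (eps_r * eps_0)
zeta = 3.35e-08 * 0.00093 / (75 * 8.854e-12)
zeta = 0.046917 V = 46.92 mV

46.92


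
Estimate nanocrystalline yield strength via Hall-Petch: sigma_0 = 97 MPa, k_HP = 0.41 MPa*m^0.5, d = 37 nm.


d = 37 nm = 3.7e-08 m
sqrt(d) = 0.0001923538
Hall-Petch contribution = k / sqrt(d) = 0.41 / 0.0001923538 = 2131.5 MPa
sigma = sigma_0 + k/sqrt(d) = 97 + 2131.5 = 2228.5 MPa

2228.5


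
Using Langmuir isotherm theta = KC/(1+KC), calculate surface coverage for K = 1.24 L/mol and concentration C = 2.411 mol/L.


Langmuir isotherm: theta = K*C / (1 + K*C)
K*C = 1.24 * 2.411 = 2.98964
theta = 2.98964 / (1 + 2.98964) = 2.98964 / 3.98964
theta = 0.7494

0.7494


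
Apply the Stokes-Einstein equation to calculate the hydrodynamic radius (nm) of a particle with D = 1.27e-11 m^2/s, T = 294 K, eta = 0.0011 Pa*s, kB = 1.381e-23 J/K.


Stokes-Einstein: R = kB*T / (6*pi*eta*D)
R = 1.381e-23 * 294 / (6 * pi * 0.0011 * 1.27e-11)
R = 1.54185e-08 m = 15.42 nm

15.42


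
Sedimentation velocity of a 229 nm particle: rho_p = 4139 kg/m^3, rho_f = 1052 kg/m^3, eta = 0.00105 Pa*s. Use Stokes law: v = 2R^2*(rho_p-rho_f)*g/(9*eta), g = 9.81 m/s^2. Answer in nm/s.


Radius R = 229/2 nm = 1.145e-07 m
Density difference = 4139 - 1052 = 3087 kg/m^3
v = 2 * R^2 * (rho_p - rho_f) * g / (9 * eta)
v = 2 * (1.145e-07)^2 * 3087 * 9.81 / (9 * 0.00105)
v = 8.40262e-08 m/s = 84.0262 nm/s

84.0262


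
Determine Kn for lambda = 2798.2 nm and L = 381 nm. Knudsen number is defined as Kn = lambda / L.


Knudsen number Kn = lambda / L
Kn = 2798.2 / 381
Kn = 7.3444

7.3444


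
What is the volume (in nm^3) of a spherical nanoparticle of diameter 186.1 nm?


Radius r = 186.1/2 = 93.05 nm
Volume V = (4/3) * pi * r^3
V = (4/3) * pi * (93.05)^3
V = 3374719.97 nm^3

3374719.97


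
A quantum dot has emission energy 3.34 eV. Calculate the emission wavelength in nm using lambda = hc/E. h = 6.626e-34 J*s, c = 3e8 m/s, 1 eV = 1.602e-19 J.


Convert energy: E = 3.34 eV = 3.34 * 1.602e-19 = 5.35068e-19 J
lambda = h*c / E = 6.626e-34 * 3e8 / 5.35068e-19
lambda = 3.71504e-07 m = 371.5 nm

371.5


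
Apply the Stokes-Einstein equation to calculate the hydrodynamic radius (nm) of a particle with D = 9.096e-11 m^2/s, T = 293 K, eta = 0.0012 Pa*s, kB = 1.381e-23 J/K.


Stokes-Einstein: R = kB*T / (6*pi*eta*D)
R = 1.381e-23 * 293 / (6 * pi * 0.0012 * 9.096e-11)
R = 1.96666e-09 m = 1.97 nm

1.97


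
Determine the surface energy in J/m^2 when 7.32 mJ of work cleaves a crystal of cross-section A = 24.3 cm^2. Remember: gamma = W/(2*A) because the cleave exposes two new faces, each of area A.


Convert: A = 24.3 cm^2 = 0.00243 m^2, W = 7.32 mJ = 0.00732 J
Cleaving exposes two faces of area A, so total new surface = 2*A and gamma = W / (2*A)
gamma = 0.00732 / (2 * 0.00243)
gamma = 1.506 J/m^2

1.506


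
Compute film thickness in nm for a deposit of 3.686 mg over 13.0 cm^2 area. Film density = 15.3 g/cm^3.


Convert: m = 3.686 mg = 3.6860e-06 kg, A = 13.0 cm^2 = 1.3000e-03 m^2, rho = 15.3 g/cm^3 = 15300 kg/m^3
t = m / (A * rho)
t = 3.6860e-06 / (1.3000e-03 * 15300)
t = 1.8532e-07 m = 185.3 nm

185.3


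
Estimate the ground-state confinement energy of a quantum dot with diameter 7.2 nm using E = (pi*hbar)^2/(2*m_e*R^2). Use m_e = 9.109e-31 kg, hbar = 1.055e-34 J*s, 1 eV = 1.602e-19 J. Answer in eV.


Radius R = 7.2/2 = 3.6 nm = 3.6e-09 m
E = (pi * 1.055e-34)^2 / (2 * 9.109e-31 * (3.6e-09)^2)
E(J) = 4.65263e-21
E = E(J) / 1.602e-19 = 0.029 eV

0.029


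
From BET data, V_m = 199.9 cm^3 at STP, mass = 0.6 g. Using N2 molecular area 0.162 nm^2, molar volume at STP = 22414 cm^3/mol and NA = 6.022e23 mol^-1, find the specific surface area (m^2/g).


Number of moles in monolayer = V_m / 22414 = 199.9 / 22414 = 0.00891853
Number of molecules = moles * NA = 0.00891853 * 6.022e23
SA = molecules * sigma / mass
SA = (199.9 / 22414) * 6.022e23 * 0.162e-18 / 0.6
SA = 1450.1 m^2/g

1450.1


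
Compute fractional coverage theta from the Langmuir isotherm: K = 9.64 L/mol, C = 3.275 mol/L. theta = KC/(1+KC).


Langmuir isotherm: theta = K*C / (1 + K*C)
K*C = 9.64 * 3.275 = 31.571
theta = 31.571 / (1 + 31.571) = 31.571 / 32.571
theta = 0.9693

0.9693


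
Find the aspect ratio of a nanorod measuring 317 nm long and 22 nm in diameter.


Aspect ratio AR = length / diameter
AR = 317 / 22
AR = 14.41

14.41


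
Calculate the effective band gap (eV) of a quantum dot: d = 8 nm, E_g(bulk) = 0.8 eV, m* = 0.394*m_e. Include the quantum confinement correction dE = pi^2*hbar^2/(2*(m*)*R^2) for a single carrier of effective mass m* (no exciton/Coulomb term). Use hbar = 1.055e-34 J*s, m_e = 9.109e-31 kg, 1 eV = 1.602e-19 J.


Radius R = 8/2 nm = 4e-09 m
Confinement energy dE = pi^2 * hbar^2 / (2 * m_eff * m_e * R^2)
dE = pi^2 * (1.055e-34)^2 / (2 * 0.394 * 9.109e-31 * (4e-09)^2) J, divided by 1.602e-19 J/eV
dE = 0.0597 eV
Total band gap = E_g(bulk) + dE = 0.8 + 0.0597 = 0.8597 eV

0.8597


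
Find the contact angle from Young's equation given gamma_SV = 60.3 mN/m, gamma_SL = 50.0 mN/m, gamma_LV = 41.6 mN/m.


cos(theta) = (gamma_SV - gamma_SL) / gamma_LV
cos(theta) = (60.3 - 50.0) / 41.6
cos(theta) = 0.247596
theta = arccos(0.247596) = 75.66 degrees

75.66


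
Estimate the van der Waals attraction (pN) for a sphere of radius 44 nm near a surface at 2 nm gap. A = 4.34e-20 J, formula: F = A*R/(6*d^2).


Convert to SI: R = 44 nm = 4.4e-08 m, d = 2 nm = 2e-09 m
F = A * R / (6 * d^2)
F = 4.34e-20 * 4.4e-08 / (6 * (2e-09)^2)
F = 7.95667e-11 N = 79.567 pN

79.567


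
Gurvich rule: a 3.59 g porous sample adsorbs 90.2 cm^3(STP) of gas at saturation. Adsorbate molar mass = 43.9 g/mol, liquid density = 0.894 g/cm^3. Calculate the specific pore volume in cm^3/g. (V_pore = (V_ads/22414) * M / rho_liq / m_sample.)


Moles adsorbed n = V_ads / 22414 = 90.2 / 22414 = 4.024271e-03 mol
Liquid volume V_liq = n * M / rho_liq = 4.024271e-03 * 43.9 / 0.894 = 0.19761 cm^3
Specific pore volume V_pore = V_liq / m_sample = 0.19761 / 3.59
V_pore = 0.055 cm^3/g

0.055


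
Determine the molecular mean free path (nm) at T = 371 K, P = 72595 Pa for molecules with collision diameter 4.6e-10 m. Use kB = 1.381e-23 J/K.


Mean free path: lambda = kB*T / (sqrt(2) * pi * d^2 * P)
lambda = 1.381e-23 * 371 / (sqrt(2) * pi * (4.6e-10)^2 * 72595)
lambda = 7.50724e-08 m
lambda = 75.07 nm

75.07


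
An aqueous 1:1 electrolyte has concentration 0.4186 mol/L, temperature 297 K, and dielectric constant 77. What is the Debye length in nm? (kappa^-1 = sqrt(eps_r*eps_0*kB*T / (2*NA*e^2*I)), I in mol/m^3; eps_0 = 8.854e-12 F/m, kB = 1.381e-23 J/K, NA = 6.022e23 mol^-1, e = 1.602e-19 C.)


Ionic strength I = 0.4186 * 1^2 * 1000 = 418.6 mol/m^3
kappa^-1 = sqrt(77 * 8.854e-12 * 1.381e-23 * 297 / (2 * 6.022e23 * (1.602e-19)^2 * 418.6))
kappa^-1 = 0.465 nm

0.465


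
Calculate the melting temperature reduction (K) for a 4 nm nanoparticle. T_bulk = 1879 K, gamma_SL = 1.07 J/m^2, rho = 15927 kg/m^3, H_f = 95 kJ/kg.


Radius R = 4/2 = 2 nm = 2e-09 m
Convert H_f = 95 kJ/kg = 95000 J/kg
dT = 2 * gamma_SL * T_bulk / (rho * H_f * R)
dT = 2 * 1.07 * 1879 / (15927 * 95000 * 2e-09)
dT = 1328.8 K

1328.8


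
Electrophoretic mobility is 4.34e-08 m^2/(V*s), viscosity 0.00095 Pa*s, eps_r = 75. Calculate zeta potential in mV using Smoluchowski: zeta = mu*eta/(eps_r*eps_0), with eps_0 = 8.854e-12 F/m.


Smoluchowski equation: zeta = mu * eta / (eps_r * eps_0)
zeta = 4.34e-08 * 0.00095 / (75 * 8.854e-12)
zeta = 0.062089 V = 62.09 mV

62.09


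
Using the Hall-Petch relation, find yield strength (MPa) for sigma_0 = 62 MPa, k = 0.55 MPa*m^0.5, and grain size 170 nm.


d = 170 nm = 1.7e-07 m
sqrt(d) = 0.0004123106
Hall-Petch contribution = k / sqrt(d) = 0.55 / 0.0004123106 = 1333.9 MPa
sigma = sigma_0 + k/sqrt(d) = 62 + 1333.9 = 1395.9 MPa

1395.9
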